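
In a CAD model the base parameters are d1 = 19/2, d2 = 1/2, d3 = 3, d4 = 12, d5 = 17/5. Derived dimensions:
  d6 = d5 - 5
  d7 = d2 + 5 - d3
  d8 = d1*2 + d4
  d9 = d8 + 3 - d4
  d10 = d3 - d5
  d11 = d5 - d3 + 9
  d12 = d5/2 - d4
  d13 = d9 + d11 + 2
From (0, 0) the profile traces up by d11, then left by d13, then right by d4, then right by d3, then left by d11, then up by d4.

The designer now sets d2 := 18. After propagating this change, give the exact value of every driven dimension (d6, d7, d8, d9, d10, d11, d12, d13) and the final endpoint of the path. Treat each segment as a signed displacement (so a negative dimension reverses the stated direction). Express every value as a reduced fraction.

Apply edit: d2 := 18
  d6 = d5 - 5 = -8/5
  d7 = d2 + 5 - d3 = 20
  d8 = d1*2 + d4 = 31
  d9 = d8 + 3 - d4 = 22
  d10 = d3 - d5 = -2/5
  d11 = d5 - d3 + 9 = 47/5
  d12 = d5/2 - d4 = -103/10
  d13 = d9 + d11 + 2 = 167/5
Walk from origin (0, 0):
  seg 1: up by d11 = 47/5 → (0, 47/5)
  seg 2: left by d13 = 167/5 → (-167/5, 47/5)
  seg 3: right by d4 = 12 → (-107/5, 47/5)
  seg 4: right by d3 = 3 → (-92/5, 47/5)
  seg 5: left by d11 = 47/5 → (-139/5, 47/5)
  seg 6: up by d4 = 12 → (-139/5, 107/5)

d6 = -8/5
d7 = 20
d8 = 31
d9 = 22
d10 = -2/5
d11 = 47/5
d12 = -103/10
d13 = 167/5
endpoint = (-139/5, 107/5)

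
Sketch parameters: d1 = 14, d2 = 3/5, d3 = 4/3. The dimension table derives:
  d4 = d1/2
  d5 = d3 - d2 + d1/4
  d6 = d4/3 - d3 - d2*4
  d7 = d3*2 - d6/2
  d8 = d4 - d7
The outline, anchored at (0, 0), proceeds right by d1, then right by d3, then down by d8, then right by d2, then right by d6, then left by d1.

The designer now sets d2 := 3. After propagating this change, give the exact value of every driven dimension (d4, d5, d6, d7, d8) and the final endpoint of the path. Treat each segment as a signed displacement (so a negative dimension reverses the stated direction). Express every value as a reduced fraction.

Apply edit: d2 := 3
  d4 = d1/2 = 7
  d5 = d3 - d2 + d1/4 = 11/6
  d6 = d4/3 - d3 - d2*4 = -11
  d7 = d3*2 - d6/2 = 49/6
  d8 = d4 - d7 = -7/6
Walk from origin (0, 0):
  seg 1: right by d1 = 14 → (14, 0)
  seg 2: right by d3 = 4/3 → (46/3, 0)
  seg 3: down by d8 = -7/6 → (46/3, 7/6)
  seg 4: right by d2 = 3 → (55/3, 7/6)
  seg 5: right by d6 = -11 → (22/3, 7/6)
  seg 6: left by d1 = 14 → (-20/3, 7/6)

d4 = 7
d5 = 11/6
d6 = -11
d7 = 49/6
d8 = -7/6
endpoint = (-20/3, 7/6)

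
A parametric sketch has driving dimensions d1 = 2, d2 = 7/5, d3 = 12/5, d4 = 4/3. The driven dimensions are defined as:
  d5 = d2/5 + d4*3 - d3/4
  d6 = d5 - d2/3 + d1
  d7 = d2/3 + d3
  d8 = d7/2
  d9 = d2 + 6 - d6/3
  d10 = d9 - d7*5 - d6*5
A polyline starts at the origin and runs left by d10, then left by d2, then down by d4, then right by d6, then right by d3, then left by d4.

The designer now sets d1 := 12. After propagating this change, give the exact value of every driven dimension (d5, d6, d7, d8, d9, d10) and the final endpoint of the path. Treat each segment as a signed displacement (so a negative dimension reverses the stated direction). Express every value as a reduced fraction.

d5 = 92/25
d6 = 1141/75
d7 = 43/15
d8 = 43/30
d9 = 524/225
d10 = -19816/225
endpoint = (23164/225, -4/3)

Apply edit: d1 := 12
  d5 = d2/5 + d4*3 - d3/4 = 92/25
  d6 = d5 - d2/3 + d1 = 1141/75
  d7 = d2/3 + d3 = 43/15
  d8 = d7/2 = 43/30
  d9 = d2 + 6 - d6/3 = 524/225
  d10 = d9 - d7*5 - d6*5 = -19816/225
Walk from origin (0, 0):
  seg 1: left by d10 = -19816/225 → (19816/225, 0)
  seg 2: left by d2 = 7/5 → (19501/225, 0)
  seg 3: down by d4 = 4/3 → (19501/225, -4/3)
  seg 4: right by d6 = 1141/75 → (22924/225, -4/3)
  seg 5: right by d3 = 12/5 → (23464/225, -4/3)
  seg 6: left by d4 = 4/3 → (23164/225, -4/3)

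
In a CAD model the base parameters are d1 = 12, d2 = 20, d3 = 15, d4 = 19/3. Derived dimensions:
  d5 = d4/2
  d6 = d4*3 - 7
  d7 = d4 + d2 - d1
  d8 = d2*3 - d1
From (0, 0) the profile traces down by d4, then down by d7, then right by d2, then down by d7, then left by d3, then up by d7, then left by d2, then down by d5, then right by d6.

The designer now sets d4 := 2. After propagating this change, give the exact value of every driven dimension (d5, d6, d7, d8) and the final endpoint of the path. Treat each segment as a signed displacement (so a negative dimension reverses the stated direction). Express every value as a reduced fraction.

Apply edit: d4 := 2
  d5 = d4/2 = 1
  d6 = d4*3 - 7 = -1
  d7 = d4 + d2 - d1 = 10
  d8 = d2*3 - d1 = 48
Walk from origin (0, 0):
  seg 1: down by d4 = 2 → (0, -2)
  seg 2: down by d7 = 10 → (0, -12)
  seg 3: right by d2 = 20 → (20, -12)
  seg 4: down by d7 = 10 → (20, -22)
  seg 5: left by d3 = 15 → (5, -22)
  seg 6: up by d7 = 10 → (5, -12)
  seg 7: left by d2 = 20 → (-15, -12)
  seg 8: down by d5 = 1 → (-15, -13)
  seg 9: right by d6 = -1 → (-16, -13)

d5 = 1
d6 = -1
d7 = 10
d8 = 48
endpoint = (-16, -13)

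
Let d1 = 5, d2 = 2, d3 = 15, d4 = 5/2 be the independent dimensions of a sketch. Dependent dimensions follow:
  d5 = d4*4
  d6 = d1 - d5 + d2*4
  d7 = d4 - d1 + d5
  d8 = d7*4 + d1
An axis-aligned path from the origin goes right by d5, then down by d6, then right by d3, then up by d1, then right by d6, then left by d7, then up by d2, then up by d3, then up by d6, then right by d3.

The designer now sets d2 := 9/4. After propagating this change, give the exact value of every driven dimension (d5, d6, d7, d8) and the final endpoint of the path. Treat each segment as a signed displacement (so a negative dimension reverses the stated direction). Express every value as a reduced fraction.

Apply edit: d2 := 9/4
  d5 = d4*4 = 10
  d6 = d1 - d5 + d2*4 = 4
  d7 = d4 - d1 + d5 = 15/2
  d8 = d7*4 + d1 = 35
Walk from origin (0, 0):
  seg 1: right by d5 = 10 → (10, 0)
  seg 2: down by d6 = 4 → (10, -4)
  seg 3: right by d3 = 15 → (25, -4)
  seg 4: up by d1 = 5 → (25, 1)
  seg 5: right by d6 = 4 → (29, 1)
  seg 6: left by d7 = 15/2 → (43/2, 1)
  seg 7: up by d2 = 9/4 → (43/2, 13/4)
  seg 8: up by d3 = 15 → (43/2, 73/4)
  seg 9: up by d6 = 4 → (43/2, 89/4)
  seg 10: right by d3 = 15 → (73/2, 89/4)

d5 = 10
d6 = 4
d7 = 15/2
d8 = 35
endpoint = (73/2, 89/4)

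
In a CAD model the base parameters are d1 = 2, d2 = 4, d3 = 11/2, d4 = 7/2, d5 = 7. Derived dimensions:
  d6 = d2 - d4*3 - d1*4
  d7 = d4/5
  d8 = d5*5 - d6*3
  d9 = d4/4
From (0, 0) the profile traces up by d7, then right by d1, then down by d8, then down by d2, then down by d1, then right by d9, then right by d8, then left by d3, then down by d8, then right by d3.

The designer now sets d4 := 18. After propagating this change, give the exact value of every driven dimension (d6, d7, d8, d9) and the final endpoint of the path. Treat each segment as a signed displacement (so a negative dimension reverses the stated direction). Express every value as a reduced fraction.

d6 = -58
d7 = 18/5
d8 = 209
d9 = 9/2
endpoint = (431/2, -2102/5)

Apply edit: d4 := 18
  d6 = d2 - d4*3 - d1*4 = -58
  d7 = d4/5 = 18/5
  d8 = d5*5 - d6*3 = 209
  d9 = d4/4 = 9/2
Walk from origin (0, 0):
  seg 1: up by d7 = 18/5 → (0, 18/5)
  seg 2: right by d1 = 2 → (2, 18/5)
  seg 3: down by d8 = 209 → (2, -1027/5)
  seg 4: down by d2 = 4 → (2, -1047/5)
  seg 5: down by d1 = 2 → (2, -1057/5)
  seg 6: right by d9 = 9/2 → (13/2, -1057/5)
  seg 7: right by d8 = 209 → (431/2, -1057/5)
  seg 8: left by d3 = 11/2 → (210, -1057/5)
  seg 9: down by d8 = 209 → (210, -2102/5)
  seg 10: right by d3 = 11/2 → (431/2, -2102/5)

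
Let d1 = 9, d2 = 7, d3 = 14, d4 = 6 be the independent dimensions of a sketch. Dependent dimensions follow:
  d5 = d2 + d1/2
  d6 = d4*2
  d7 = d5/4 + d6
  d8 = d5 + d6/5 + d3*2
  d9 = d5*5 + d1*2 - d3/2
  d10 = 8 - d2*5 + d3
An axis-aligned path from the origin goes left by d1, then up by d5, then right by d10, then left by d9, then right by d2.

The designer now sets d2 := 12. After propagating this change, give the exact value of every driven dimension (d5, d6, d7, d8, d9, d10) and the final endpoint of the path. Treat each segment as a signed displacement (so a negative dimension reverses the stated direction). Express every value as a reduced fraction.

d5 = 33/2
d6 = 12
d7 = 129/8
d8 = 469/10
d9 = 187/2
d10 = -38
endpoint = (-257/2, 33/2)

Apply edit: d2 := 12
  d5 = d2 + d1/2 = 33/2
  d6 = d4*2 = 12
  d7 = d5/4 + d6 = 129/8
  d8 = d5 + d6/5 + d3*2 = 469/10
  d9 = d5*5 + d1*2 - d3/2 = 187/2
  d10 = 8 - d2*5 + d3 = -38
Walk from origin (0, 0):
  seg 1: left by d1 = 9 → (-9, 0)
  seg 2: up by d5 = 33/2 → (-9, 33/2)
  seg 3: right by d10 = -38 → (-47, 33/2)
  seg 4: left by d9 = 187/2 → (-281/2, 33/2)
  seg 5: right by d2 = 12 → (-257/2, 33/2)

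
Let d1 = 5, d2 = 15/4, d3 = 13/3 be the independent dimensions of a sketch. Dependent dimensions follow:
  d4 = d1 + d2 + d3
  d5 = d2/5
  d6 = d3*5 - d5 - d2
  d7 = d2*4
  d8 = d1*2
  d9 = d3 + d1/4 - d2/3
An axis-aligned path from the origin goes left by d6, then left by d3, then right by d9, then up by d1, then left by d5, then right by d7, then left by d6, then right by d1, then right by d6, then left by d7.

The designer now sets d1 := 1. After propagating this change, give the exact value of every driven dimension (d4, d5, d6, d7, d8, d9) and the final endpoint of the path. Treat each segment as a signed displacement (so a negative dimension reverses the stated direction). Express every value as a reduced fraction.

d4 = 109/12
d5 = 3/4
d6 = 103/6
d7 = 15
d8 = 2
d9 = 10/3
endpoint = (-215/12, 1)

Apply edit: d1 := 1
  d4 = d1 + d2 + d3 = 109/12
  d5 = d2/5 = 3/4
  d6 = d3*5 - d5 - d2 = 103/6
  d7 = d2*4 = 15
  d8 = d1*2 = 2
  d9 = d3 + d1/4 - d2/3 = 10/3
Walk from origin (0, 0):
  seg 1: left by d6 = 103/6 → (-103/6, 0)
  seg 2: left by d3 = 13/3 → (-43/2, 0)
  seg 3: right by d9 = 10/3 → (-109/6, 0)
  seg 4: up by d1 = 1 → (-109/6, 1)
  seg 5: left by d5 = 3/4 → (-227/12, 1)
  seg 6: right by d7 = 15 → (-47/12, 1)
  seg 7: left by d6 = 103/6 → (-253/12, 1)
  seg 8: right by d1 = 1 → (-241/12, 1)
  seg 9: right by d6 = 103/6 → (-35/12, 1)
  seg 10: left by d7 = 15 → (-215/12, 1)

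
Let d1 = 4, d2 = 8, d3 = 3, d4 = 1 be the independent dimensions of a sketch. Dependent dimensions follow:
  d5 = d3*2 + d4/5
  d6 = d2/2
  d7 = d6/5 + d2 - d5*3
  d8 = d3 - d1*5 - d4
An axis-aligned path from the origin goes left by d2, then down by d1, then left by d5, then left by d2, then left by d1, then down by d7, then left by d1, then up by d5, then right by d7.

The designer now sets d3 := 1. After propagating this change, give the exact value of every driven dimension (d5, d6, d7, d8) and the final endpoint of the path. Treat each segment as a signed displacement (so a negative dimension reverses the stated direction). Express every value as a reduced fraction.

d5 = 11/5
d6 = 4
d7 = 11/5
d8 = -20
endpoint = (-24, -4)

Apply edit: d3 := 1
  d5 = d3*2 + d4/5 = 11/5
  d6 = d2/2 = 4
  d7 = d6/5 + d2 - d5*3 = 11/5
  d8 = d3 - d1*5 - d4 = -20
Walk from origin (0, 0):
  seg 1: left by d2 = 8 → (-8, 0)
  seg 2: down by d1 = 4 → (-8, -4)
  seg 3: left by d5 = 11/5 → (-51/5, -4)
  seg 4: left by d2 = 8 → (-91/5, -4)
  seg 5: left by d1 = 4 → (-111/5, -4)
  seg 6: down by d7 = 11/5 → (-111/5, -31/5)
  seg 7: left by d1 = 4 → (-131/5, -31/5)
  seg 8: up by d5 = 11/5 → (-131/5, -4)
  seg 9: right by d7 = 11/5 → (-24, -4)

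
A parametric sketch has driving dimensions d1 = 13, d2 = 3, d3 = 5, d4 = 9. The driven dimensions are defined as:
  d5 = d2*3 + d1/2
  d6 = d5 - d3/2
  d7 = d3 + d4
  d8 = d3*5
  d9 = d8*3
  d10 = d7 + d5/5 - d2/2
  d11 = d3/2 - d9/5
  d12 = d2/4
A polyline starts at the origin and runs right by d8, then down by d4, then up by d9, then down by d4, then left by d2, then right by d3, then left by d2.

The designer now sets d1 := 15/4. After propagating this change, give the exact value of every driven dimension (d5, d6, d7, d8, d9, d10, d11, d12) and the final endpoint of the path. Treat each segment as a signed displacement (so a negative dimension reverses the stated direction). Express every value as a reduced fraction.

d5 = 87/8
d6 = 67/8
d7 = 14
d8 = 25
d9 = 75
d10 = 587/40
d11 = -25/2
d12 = 3/4
endpoint = (24, 57)

Apply edit: d1 := 15/4
  d5 = d2*3 + d1/2 = 87/8
  d6 = d5 - d3/2 = 67/8
  d7 = d3 + d4 = 14
  d8 = d3*5 = 25
  d9 = d8*3 = 75
  d10 = d7 + d5/5 - d2/2 = 587/40
  d11 = d3/2 - d9/5 = -25/2
  d12 = d2/4 = 3/4
Walk from origin (0, 0):
  seg 1: right by d8 = 25 → (25, 0)
  seg 2: down by d4 = 9 → (25, -9)
  seg 3: up by d9 = 75 → (25, 66)
  seg 4: down by d4 = 9 → (25, 57)
  seg 5: left by d2 = 3 → (22, 57)
  seg 6: right by d3 = 5 → (27, 57)
  seg 7: left by d2 = 3 → (24, 57)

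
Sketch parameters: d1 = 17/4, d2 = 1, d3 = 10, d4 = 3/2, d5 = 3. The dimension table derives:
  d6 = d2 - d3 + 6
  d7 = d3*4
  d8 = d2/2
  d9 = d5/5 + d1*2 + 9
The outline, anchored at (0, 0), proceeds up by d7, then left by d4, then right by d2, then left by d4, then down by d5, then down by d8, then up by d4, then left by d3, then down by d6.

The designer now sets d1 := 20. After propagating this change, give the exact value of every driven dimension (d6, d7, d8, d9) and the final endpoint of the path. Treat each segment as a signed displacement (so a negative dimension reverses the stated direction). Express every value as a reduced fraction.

d6 = -3
d7 = 40
d8 = 1/2
d9 = 248/5
endpoint = (-12, 41)

Apply edit: d1 := 20
  d6 = d2 - d3 + 6 = -3
  d7 = d3*4 = 40
  d8 = d2/2 = 1/2
  d9 = d5/5 + d1*2 + 9 = 248/5
Walk from origin (0, 0):
  seg 1: up by d7 = 40 → (0, 40)
  seg 2: left by d4 = 3/2 → (-3/2, 40)
  seg 3: right by d2 = 1 → (-1/2, 40)
  seg 4: left by d4 = 3/2 → (-2, 40)
  seg 5: down by d5 = 3 → (-2, 37)
  seg 6: down by d8 = 1/2 → (-2, 73/2)
  seg 7: up by d4 = 3/2 → (-2, 38)
  seg 8: left by d3 = 10 → (-12, 38)
  seg 9: down by d6 = -3 → (-12, 41)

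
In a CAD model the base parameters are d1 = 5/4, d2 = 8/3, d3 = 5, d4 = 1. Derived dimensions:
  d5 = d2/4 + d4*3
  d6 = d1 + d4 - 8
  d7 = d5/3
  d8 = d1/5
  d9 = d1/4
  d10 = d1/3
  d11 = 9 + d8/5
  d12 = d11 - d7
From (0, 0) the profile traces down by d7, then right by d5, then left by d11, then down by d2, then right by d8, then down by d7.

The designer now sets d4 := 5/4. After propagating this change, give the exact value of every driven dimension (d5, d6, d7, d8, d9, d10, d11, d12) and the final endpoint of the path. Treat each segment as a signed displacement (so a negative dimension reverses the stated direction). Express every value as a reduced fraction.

Apply edit: d4 := 5/4
  d5 = d2/4 + d4*3 = 53/12
  d6 = d1 + d4 - 8 = -11/2
  d7 = d5/3 = 53/36
  d8 = d1/5 = 1/4
  d9 = d1/4 = 5/16
  d10 = d1/3 = 5/12
  d11 = 9 + d8/5 = 181/20
  d12 = d11 - d7 = 341/45
Walk from origin (0, 0):
  seg 1: down by d7 = 53/36 → (0, -53/36)
  seg 2: right by d5 = 53/12 → (53/12, -53/36)
  seg 3: left by d11 = 181/20 → (-139/30, -53/36)
  seg 4: down by d2 = 8/3 → (-139/30, -149/36)
  seg 5: right by d8 = 1/4 → (-263/60, -149/36)
  seg 6: down by d7 = 53/36 → (-263/60, -101/18)

d5 = 53/12
d6 = -11/2
d7 = 53/36
d8 = 1/4
d9 = 5/16
d10 = 5/12
d11 = 181/20
d12 = 341/45
endpoint = (-263/60, -101/18)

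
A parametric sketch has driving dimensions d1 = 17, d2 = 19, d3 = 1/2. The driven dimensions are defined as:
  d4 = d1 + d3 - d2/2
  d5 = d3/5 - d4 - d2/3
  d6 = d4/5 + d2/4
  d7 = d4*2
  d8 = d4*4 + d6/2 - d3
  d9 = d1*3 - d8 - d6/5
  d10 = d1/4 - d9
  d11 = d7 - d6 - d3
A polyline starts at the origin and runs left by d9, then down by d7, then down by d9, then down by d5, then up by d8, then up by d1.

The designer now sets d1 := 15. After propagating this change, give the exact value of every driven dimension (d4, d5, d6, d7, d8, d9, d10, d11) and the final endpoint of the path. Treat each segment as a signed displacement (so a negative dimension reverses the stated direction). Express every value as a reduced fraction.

Apply edit: d1 := 15
  d4 = d1 + d3 - d2/2 = 6
  d5 = d3/5 - d4 - d2/3 = -367/30
  d6 = d4/5 + d2/4 = 119/20
  d7 = d4*2 = 12
  d8 = d4*4 + d6/2 - d3 = 1059/40
  d9 = d1*3 - d8 - d6/5 = 3467/200
  d10 = d1/4 - d9 = -2717/200
  d11 = d7 - d6 - d3 = 111/20
Walk from origin (0, 0):
  seg 1: left by d9 = 3467/200 → (-3467/200, 0)
  seg 2: down by d7 = 12 → (-3467/200, -12)
  seg 3: down by d9 = 3467/200 → (-3467/200, -5867/200)
  seg 4: down by d5 = -367/30 → (-3467/200, -10261/600)
  seg 5: up by d8 = 1059/40 → (-3467/200, 703/75)
  seg 6: up by d1 = 15 → (-3467/200, 1828/75)

d4 = 6
d5 = -367/30
d6 = 119/20
d7 = 12
d8 = 1059/40
d9 = 3467/200
d10 = -2717/200
d11 = 111/20
endpoint = (-3467/200, 1828/75)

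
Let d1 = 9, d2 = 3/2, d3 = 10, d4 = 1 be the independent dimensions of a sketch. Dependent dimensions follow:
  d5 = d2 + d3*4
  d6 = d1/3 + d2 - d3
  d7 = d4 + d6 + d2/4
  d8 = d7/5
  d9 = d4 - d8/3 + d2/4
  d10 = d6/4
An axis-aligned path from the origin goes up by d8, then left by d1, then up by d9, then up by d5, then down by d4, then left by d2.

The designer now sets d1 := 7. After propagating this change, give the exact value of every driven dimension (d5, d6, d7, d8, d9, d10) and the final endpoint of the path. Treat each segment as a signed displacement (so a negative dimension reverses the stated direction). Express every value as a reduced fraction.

Apply edit: d1 := 7
  d5 = d2 + d3*4 = 83/2
  d6 = d1/3 + d2 - d3 = -37/6
  d7 = d4 + d6 + d2/4 = -115/24
  d8 = d7/5 = -23/24
  d9 = d4 - d8/3 + d2/4 = 61/36
  d10 = d6/4 = -37/24
Walk from origin (0, 0):
  seg 1: up by d8 = -23/24 → (0, -23/24)
  seg 2: left by d1 = 7 → (-7, -23/24)
  seg 3: up by d9 = 61/36 → (-7, 53/72)
  seg 4: up by d5 = 83/2 → (-7, 3041/72)
  seg 5: down by d4 = 1 → (-7, 2969/72)
  seg 6: left by d2 = 3/2 → (-17/2, 2969/72)

d5 = 83/2
d6 = -37/6
d7 = -115/24
d8 = -23/24
d9 = 61/36
d10 = -37/24
endpoint = (-17/2, 2969/72)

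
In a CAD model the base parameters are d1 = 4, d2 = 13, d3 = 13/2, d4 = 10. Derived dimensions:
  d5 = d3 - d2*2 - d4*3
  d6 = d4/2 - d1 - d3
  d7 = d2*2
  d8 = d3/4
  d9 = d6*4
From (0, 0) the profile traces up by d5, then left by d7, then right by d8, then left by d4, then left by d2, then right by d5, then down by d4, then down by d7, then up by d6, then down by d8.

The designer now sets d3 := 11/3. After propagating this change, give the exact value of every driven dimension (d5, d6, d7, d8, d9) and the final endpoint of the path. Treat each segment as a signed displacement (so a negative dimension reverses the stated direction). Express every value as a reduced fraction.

Apply edit: d3 := 11/3
  d5 = d3 - d2*2 - d4*3 = -157/3
  d6 = d4/2 - d1 - d3 = -8/3
  d7 = d2*2 = 26
  d8 = d3/4 = 11/12
  d9 = d6*4 = -32/3
Walk from origin (0, 0):
  seg 1: up by d5 = -157/3 → (0, -157/3)
  seg 2: left by d7 = 26 → (-26, -157/3)
  seg 3: right by d8 = 11/12 → (-301/12, -157/3)
  seg 4: left by d4 = 10 → (-421/12, -157/3)
  seg 5: left by d2 = 13 → (-577/12, -157/3)
  seg 6: right by d5 = -157/3 → (-1205/12, -157/3)
  seg 7: down by d4 = 10 → (-1205/12, -187/3)
  seg 8: down by d7 = 26 → (-1205/12, -265/3)
  seg 9: up by d6 = -8/3 → (-1205/12, -91)
  seg 10: down by d8 = 11/12 → (-1205/12, -1103/12)

d5 = -157/3
d6 = -8/3
d7 = 26
d8 = 11/12
d9 = -32/3
endpoint = (-1205/12, -1103/12)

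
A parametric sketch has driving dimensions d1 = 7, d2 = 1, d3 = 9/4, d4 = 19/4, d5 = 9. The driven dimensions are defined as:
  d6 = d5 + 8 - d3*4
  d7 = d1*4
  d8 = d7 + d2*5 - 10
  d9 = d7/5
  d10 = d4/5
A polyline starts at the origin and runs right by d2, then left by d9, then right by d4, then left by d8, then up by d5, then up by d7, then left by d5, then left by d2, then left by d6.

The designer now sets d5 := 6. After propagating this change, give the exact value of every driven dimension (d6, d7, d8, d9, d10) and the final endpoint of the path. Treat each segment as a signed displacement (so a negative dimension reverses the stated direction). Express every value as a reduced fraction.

Apply edit: d5 := 6
  d6 = d5 + 8 - d3*4 = 5
  d7 = d1*4 = 28
  d8 = d7 + d2*5 - 10 = 23
  d9 = d7/5 = 28/5
  d10 = d4/5 = 19/20
Walk from origin (0, 0):
  seg 1: right by d2 = 1 → (1, 0)
  seg 2: left by d9 = 28/5 → (-23/5, 0)
  seg 3: right by d4 = 19/4 → (3/20, 0)
  seg 4: left by d8 = 23 → (-457/20, 0)
  seg 5: up by d5 = 6 → (-457/20, 6)
  seg 6: up by d7 = 28 → (-457/20, 34)
  seg 7: left by d5 = 6 → (-577/20, 34)
  seg 8: left by d2 = 1 → (-597/20, 34)
  seg 9: left by d6 = 5 → (-697/20, 34)

d6 = 5
d7 = 28
d8 = 23
d9 = 28/5
d10 = 19/20
endpoint = (-697/20, 34)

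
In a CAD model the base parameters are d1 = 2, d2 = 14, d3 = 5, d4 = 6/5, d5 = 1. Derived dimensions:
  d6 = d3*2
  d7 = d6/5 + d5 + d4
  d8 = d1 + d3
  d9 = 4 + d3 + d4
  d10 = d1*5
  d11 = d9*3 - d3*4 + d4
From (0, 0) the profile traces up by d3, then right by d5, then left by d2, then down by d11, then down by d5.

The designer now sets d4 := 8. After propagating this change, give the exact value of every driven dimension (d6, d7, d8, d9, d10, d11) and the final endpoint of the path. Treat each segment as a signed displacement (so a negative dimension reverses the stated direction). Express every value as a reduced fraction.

d6 = 10
d7 = 11
d8 = 7
d9 = 17
d10 = 10
d11 = 39
endpoint = (-13, -35)

Apply edit: d4 := 8
  d6 = d3*2 = 10
  d7 = d6/5 + d5 + d4 = 11
  d8 = d1 + d3 = 7
  d9 = 4 + d3 + d4 = 17
  d10 = d1*5 = 10
  d11 = d9*3 - d3*4 + d4 = 39
Walk from origin (0, 0):
  seg 1: up by d3 = 5 → (0, 5)
  seg 2: right by d5 = 1 → (1, 5)
  seg 3: left by d2 = 14 → (-13, 5)
  seg 4: down by d11 = 39 → (-13, -34)
  seg 5: down by d5 = 1 → (-13, -35)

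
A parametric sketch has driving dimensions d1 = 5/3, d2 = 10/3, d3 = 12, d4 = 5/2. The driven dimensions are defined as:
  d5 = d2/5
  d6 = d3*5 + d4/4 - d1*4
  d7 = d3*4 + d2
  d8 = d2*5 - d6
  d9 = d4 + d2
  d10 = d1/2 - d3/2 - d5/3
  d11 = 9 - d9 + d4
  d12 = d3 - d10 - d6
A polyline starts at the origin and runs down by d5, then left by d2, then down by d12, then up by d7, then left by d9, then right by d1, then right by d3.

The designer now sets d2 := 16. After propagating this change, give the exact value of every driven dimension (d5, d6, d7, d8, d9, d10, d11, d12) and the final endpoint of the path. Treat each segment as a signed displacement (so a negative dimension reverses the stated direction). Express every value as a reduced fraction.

d5 = 16/5
d6 = 1295/24
d7 = 64
d8 = 625/24
d9 = 37/2
d10 = -187/30
d11 = -7
d12 = -1429/40
endpoint = (-125/6, 3861/40)

Apply edit: d2 := 16
  d5 = d2/5 = 16/5
  d6 = d3*5 + d4/4 - d1*4 = 1295/24
  d7 = d3*4 + d2 = 64
  d8 = d2*5 - d6 = 625/24
  d9 = d4 + d2 = 37/2
  d10 = d1/2 - d3/2 - d5/3 = -187/30
  d11 = 9 - d9 + d4 = -7
  d12 = d3 - d10 - d6 = -1429/40
Walk from origin (0, 0):
  seg 1: down by d5 = 16/5 → (0, -16/5)
  seg 2: left by d2 = 16 → (-16, -16/5)
  seg 3: down by d12 = -1429/40 → (-16, 1301/40)
  seg 4: up by d7 = 64 → (-16, 3861/40)
  seg 5: left by d9 = 37/2 → (-69/2, 3861/40)
  seg 6: right by d1 = 5/3 → (-197/6, 3861/40)
  seg 7: right by d3 = 12 → (-125/6, 3861/40)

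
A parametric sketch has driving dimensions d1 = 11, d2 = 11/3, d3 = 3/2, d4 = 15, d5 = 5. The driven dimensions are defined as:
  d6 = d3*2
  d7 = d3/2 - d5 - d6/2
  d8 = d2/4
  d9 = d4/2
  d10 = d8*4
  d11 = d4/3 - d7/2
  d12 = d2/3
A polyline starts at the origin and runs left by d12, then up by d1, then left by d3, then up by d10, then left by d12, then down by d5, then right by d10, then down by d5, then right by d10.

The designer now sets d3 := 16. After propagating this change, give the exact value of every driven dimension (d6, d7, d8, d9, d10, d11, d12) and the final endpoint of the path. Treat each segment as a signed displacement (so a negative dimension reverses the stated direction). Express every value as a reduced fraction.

d6 = 32
d7 = -13
d8 = 11/12
d9 = 15/2
d10 = 11/3
d11 = 23/2
d12 = 11/9
endpoint = (-100/9, 14/3)

Apply edit: d3 := 16
  d6 = d3*2 = 32
  d7 = d3/2 - d5 - d6/2 = -13
  d8 = d2/4 = 11/12
  d9 = d4/2 = 15/2
  d10 = d8*4 = 11/3
  d11 = d4/3 - d7/2 = 23/2
  d12 = d2/3 = 11/9
Walk from origin (0, 0):
  seg 1: left by d12 = 11/9 → (-11/9, 0)
  seg 2: up by d1 = 11 → (-11/9, 11)
  seg 3: left by d3 = 16 → (-155/9, 11)
  seg 4: up by d10 = 11/3 → (-155/9, 44/3)
  seg 5: left by d12 = 11/9 → (-166/9, 44/3)
  seg 6: down by d5 = 5 → (-166/9, 29/3)
  seg 7: right by d10 = 11/3 → (-133/9, 29/3)
  seg 8: down by d5 = 5 → (-133/9, 14/3)
  seg 9: right by d10 = 11/3 → (-100/9, 14/3)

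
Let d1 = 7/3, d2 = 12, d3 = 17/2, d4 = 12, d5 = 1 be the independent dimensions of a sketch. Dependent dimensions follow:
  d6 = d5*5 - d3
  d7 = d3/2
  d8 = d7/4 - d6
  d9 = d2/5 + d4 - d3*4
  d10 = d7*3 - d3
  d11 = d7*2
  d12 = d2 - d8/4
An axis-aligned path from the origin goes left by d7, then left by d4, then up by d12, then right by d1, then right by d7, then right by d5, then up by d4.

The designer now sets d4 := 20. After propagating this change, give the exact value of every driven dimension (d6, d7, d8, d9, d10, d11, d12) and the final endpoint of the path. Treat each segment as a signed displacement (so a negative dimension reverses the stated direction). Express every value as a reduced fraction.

d6 = -7/2
d7 = 17/4
d8 = 73/16
d9 = -58/5
d10 = 17/4
d11 = 17/2
d12 = 695/64
endpoint = (-50/3, 1975/64)

Apply edit: d4 := 20
  d6 = d5*5 - d3 = -7/2
  d7 = d3/2 = 17/4
  d8 = d7/4 - d6 = 73/16
  d9 = d2/5 + d4 - d3*4 = -58/5
  d10 = d7*3 - d3 = 17/4
  d11 = d7*2 = 17/2
  d12 = d2 - d8/4 = 695/64
Walk from origin (0, 0):
  seg 1: left by d7 = 17/4 → (-17/4, 0)
  seg 2: left by d4 = 20 → (-97/4, 0)
  seg 3: up by d12 = 695/64 → (-97/4, 695/64)
  seg 4: right by d1 = 7/3 → (-263/12, 695/64)
  seg 5: right by d7 = 17/4 → (-53/3, 695/64)
  seg 6: right by d5 = 1 → (-50/3, 695/64)
  seg 7: up by d4 = 20 → (-50/3, 1975/64)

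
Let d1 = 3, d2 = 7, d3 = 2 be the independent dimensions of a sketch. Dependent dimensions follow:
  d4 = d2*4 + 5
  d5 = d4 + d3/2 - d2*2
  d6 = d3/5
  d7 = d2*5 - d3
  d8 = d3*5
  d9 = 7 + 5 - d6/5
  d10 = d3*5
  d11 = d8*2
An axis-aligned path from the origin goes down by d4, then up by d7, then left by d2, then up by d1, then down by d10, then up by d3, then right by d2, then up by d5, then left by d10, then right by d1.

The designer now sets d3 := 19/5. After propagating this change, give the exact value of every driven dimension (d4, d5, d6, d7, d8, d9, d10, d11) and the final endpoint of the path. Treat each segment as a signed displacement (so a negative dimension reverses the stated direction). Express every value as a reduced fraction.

Apply edit: d3 := 19/5
  d4 = d2*4 + 5 = 33
  d5 = d4 + d3/2 - d2*2 = 209/10
  d6 = d3/5 = 19/25
  d7 = d2*5 - d3 = 156/5
  d8 = d3*5 = 19
  d9 = 7 + 5 - d6/5 = 1481/125
  d10 = d3*5 = 19
  d11 = d8*2 = 38
Walk from origin (0, 0):
  seg 1: down by d4 = 33 → (0, -33)
  seg 2: up by d7 = 156/5 → (0, -9/5)
  seg 3: left by d2 = 7 → (-7, -9/5)
  seg 4: up by d1 = 3 → (-7, 6/5)
  seg 5: down by d10 = 19 → (-7, -89/5)
  seg 6: up by d3 = 19/5 → (-7, -14)
  seg 7: right by d2 = 7 → (0, -14)
  seg 8: up by d5 = 209/10 → (0, 69/10)
  seg 9: left by d10 = 19 → (-19, 69/10)
  seg 10: right by d1 = 3 → (-16, 69/10)

d4 = 33
d5 = 209/10
d6 = 19/25
d7 = 156/5
d8 = 19
d9 = 1481/125
d10 = 19
d11 = 38
endpoint = (-16, 69/10)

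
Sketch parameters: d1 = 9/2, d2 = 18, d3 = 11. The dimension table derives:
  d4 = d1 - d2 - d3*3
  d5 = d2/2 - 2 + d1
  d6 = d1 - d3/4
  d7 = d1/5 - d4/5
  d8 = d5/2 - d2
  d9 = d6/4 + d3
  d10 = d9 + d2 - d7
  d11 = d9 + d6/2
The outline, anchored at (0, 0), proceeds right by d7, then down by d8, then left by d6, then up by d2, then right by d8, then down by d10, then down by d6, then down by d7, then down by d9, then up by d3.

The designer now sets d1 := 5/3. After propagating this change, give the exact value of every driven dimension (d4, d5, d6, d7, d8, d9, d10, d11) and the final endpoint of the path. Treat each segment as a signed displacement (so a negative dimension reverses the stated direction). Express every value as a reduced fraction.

d4 = -148/3
d5 = 26/3
d6 = -13/12
d7 = 51/5
d8 = -41/3
d9 = 515/48
d10 = 4447/240
d11 = 163/16
endpoint = (-143/60, 103/24)

Apply edit: d1 := 5/3
  d4 = d1 - d2 - d3*3 = -148/3
  d5 = d2/2 - 2 + d1 = 26/3
  d6 = d1 - d3/4 = -13/12
  d7 = d1/5 - d4/5 = 51/5
  d8 = d5/2 - d2 = -41/3
  d9 = d6/4 + d3 = 515/48
  d10 = d9 + d2 - d7 = 4447/240
  d11 = d9 + d6/2 = 163/16
Walk from origin (0, 0):
  seg 1: right by d7 = 51/5 → (51/5, 0)
  seg 2: down by d8 = -41/3 → (51/5, 41/3)
  seg 3: left by d6 = -13/12 → (677/60, 41/3)
  seg 4: up by d2 = 18 → (677/60, 95/3)
  seg 5: right by d8 = -41/3 → (-143/60, 95/3)
  seg 6: down by d10 = 4447/240 → (-143/60, 1051/80)
  seg 7: down by d6 = -13/12 → (-143/60, 3413/240)
  seg 8: down by d7 = 51/5 → (-143/60, 193/48)
  seg 9: down by d9 = 515/48 → (-143/60, -161/24)
  seg 10: up by d3 = 11 → (-143/60, 103/24)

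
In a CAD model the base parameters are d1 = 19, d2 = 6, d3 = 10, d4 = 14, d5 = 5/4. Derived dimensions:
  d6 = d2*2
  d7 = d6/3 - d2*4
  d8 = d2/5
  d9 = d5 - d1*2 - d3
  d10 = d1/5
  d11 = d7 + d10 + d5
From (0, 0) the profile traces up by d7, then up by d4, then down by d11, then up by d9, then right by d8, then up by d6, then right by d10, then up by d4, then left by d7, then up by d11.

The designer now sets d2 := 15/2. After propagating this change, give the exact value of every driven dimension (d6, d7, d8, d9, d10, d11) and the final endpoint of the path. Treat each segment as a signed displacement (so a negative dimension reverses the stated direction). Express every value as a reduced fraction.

Apply edit: d2 := 15/2
  d6 = d2*2 = 15
  d7 = d6/3 - d2*4 = -25
  d8 = d2/5 = 3/2
  d9 = d5 - d1*2 - d3 = -187/4
  d10 = d1/5 = 19/5
  d11 = d7 + d10 + d5 = -399/20
Walk from origin (0, 0):
  seg 1: up by d7 = -25 → (0, -25)
  seg 2: up by d4 = 14 → (0, -11)
  seg 3: down by d11 = -399/20 → (0, 179/20)
  seg 4: up by d9 = -187/4 → (0, -189/5)
  seg 5: right by d8 = 3/2 → (3/2, -189/5)
  seg 6: up by d6 = 15 → (3/2, -114/5)
  seg 7: right by d10 = 19/5 → (53/10, -114/5)
  seg 8: up by d4 = 14 → (53/10, -44/5)
  seg 9: left by d7 = -25 → (303/10, -44/5)
  seg 10: up by d11 = -399/20 → (303/10, -115/4)

d6 = 15
d7 = -25
d8 = 3/2
d9 = -187/4
d10 = 19/5
d11 = -399/20
endpoint = (303/10, -115/4)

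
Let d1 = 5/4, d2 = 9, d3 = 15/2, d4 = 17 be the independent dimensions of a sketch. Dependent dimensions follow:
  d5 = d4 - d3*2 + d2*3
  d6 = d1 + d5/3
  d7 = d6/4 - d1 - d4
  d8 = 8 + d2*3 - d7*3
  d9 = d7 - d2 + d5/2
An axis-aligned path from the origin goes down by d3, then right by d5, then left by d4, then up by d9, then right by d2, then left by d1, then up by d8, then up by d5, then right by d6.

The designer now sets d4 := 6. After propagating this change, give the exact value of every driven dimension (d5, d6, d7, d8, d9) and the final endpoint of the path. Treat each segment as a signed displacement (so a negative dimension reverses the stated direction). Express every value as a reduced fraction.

d5 = 18
d6 = 29/4
d7 = -87/16
d8 = 821/16
d9 = -87/16
endpoint = (27, 451/8)

Apply edit: d4 := 6
  d5 = d4 - d3*2 + d2*3 = 18
  d6 = d1 + d5/3 = 29/4
  d7 = d6/4 - d1 - d4 = -87/16
  d8 = 8 + d2*3 - d7*3 = 821/16
  d9 = d7 - d2 + d5/2 = -87/16
Walk from origin (0, 0):
  seg 1: down by d3 = 15/2 → (0, -15/2)
  seg 2: right by d5 = 18 → (18, -15/2)
  seg 3: left by d4 = 6 → (12, -15/2)
  seg 4: up by d9 = -87/16 → (12, -207/16)
  seg 5: right by d2 = 9 → (21, -207/16)
  seg 6: left by d1 = 5/4 → (79/4, -207/16)
  seg 7: up by d8 = 821/16 → (79/4, 307/8)
  seg 8: up by d5 = 18 → (79/4, 451/8)
  seg 9: right by d6 = 29/4 → (27, 451/8)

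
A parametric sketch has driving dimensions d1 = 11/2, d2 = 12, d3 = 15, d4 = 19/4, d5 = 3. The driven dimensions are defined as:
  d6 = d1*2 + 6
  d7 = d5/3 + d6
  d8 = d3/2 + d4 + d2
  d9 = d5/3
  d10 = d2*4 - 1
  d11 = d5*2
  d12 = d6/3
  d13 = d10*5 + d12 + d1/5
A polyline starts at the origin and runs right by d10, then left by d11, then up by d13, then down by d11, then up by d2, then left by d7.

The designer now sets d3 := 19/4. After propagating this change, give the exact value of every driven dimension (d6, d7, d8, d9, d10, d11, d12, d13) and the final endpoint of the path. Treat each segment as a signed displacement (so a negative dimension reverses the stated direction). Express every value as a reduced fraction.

Apply edit: d3 := 19/4
  d6 = d1*2 + 6 = 17
  d7 = d5/3 + d6 = 18
  d8 = d3/2 + d4 + d2 = 153/8
  d9 = d5/3 = 1
  d10 = d2*4 - 1 = 47
  d11 = d5*2 = 6
  d12 = d6/3 = 17/3
  d13 = d10*5 + d12 + d1/5 = 7253/30
Walk from origin (0, 0):
  seg 1: right by d10 = 47 → (47, 0)
  seg 2: left by d11 = 6 → (41, 0)
  seg 3: up by d13 = 7253/30 → (41, 7253/30)
  seg 4: down by d11 = 6 → (41, 7073/30)
  seg 5: up by d2 = 12 → (41, 7433/30)
  seg 6: left by d7 = 18 → (23, 7433/30)

d6 = 17
d7 = 18
d8 = 153/8
d9 = 1
d10 = 47
d11 = 6
d12 = 17/3
d13 = 7253/30
endpoint = (23, 7433/30)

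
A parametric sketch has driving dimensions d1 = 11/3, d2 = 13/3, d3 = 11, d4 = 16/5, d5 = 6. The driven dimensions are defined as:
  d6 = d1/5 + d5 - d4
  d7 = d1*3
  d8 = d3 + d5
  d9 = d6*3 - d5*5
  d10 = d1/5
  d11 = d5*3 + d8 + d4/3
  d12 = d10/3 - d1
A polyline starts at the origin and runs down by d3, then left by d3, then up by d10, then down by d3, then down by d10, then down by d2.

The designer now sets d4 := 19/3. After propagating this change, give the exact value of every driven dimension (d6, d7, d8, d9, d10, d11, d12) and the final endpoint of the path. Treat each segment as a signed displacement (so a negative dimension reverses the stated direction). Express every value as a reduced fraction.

d6 = 2/5
d7 = 11
d8 = 17
d9 = -144/5
d10 = 11/15
d11 = 334/9
d12 = -154/45
endpoint = (-11, -79/3)

Apply edit: d4 := 19/3
  d6 = d1/5 + d5 - d4 = 2/5
  d7 = d1*3 = 11
  d8 = d3 + d5 = 17
  d9 = d6*3 - d5*5 = -144/5
  d10 = d1/5 = 11/15
  d11 = d5*3 + d8 + d4/3 = 334/9
  d12 = d10/3 - d1 = -154/45
Walk from origin (0, 0):
  seg 1: down by d3 = 11 → (0, -11)
  seg 2: left by d3 = 11 → (-11, -11)
  seg 3: up by d10 = 11/15 → (-11, -154/15)
  seg 4: down by d3 = 11 → (-11, -319/15)
  seg 5: down by d10 = 11/15 → (-11, -22)
  seg 6: down by d2 = 13/3 → (-11, -79/3)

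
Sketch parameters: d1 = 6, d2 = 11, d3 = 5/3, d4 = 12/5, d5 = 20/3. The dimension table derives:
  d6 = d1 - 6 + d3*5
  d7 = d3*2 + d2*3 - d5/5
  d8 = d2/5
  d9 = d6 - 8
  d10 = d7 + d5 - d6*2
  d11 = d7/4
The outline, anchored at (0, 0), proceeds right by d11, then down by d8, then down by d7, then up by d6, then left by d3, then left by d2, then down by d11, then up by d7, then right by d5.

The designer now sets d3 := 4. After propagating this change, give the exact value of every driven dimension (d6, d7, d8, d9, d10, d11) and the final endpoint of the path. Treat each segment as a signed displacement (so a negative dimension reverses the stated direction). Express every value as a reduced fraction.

d6 = 20
d7 = 119/3
d8 = 11/5
d9 = 12
d10 = 19/3
d11 = 119/12
endpoint = (19/12, 473/60)

Apply edit: d3 := 4
  d6 = d1 - 6 + d3*5 = 20
  d7 = d3*2 + d2*3 - d5/5 = 119/3
  d8 = d2/5 = 11/5
  d9 = d6 - 8 = 12
  d10 = d7 + d5 - d6*2 = 19/3
  d11 = d7/4 = 119/12
Walk from origin (0, 0):
  seg 1: right by d11 = 119/12 → (119/12, 0)
  seg 2: down by d8 = 11/5 → (119/12, -11/5)
  seg 3: down by d7 = 119/3 → (119/12, -628/15)
  seg 4: up by d6 = 20 → (119/12, -328/15)
  seg 5: left by d3 = 4 → (71/12, -328/15)
  seg 6: left by d2 = 11 → (-61/12, -328/15)
  seg 7: down by d11 = 119/12 → (-61/12, -1907/60)
  seg 8: up by d7 = 119/3 → (-61/12, 473/60)
  seg 9: right by d5 = 20/3 → (19/12, 473/60)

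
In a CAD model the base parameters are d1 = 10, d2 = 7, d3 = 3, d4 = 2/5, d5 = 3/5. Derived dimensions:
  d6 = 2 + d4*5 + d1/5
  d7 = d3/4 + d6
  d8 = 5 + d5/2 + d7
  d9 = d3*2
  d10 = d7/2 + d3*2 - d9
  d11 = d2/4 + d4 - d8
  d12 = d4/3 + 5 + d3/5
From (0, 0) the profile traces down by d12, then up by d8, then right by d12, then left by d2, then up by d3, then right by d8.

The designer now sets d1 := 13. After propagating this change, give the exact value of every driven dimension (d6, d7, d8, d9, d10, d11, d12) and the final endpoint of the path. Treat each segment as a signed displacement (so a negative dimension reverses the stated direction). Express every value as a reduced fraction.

d6 = 33/5
d7 = 147/20
d8 = 253/20
d9 = 6
d10 = 147/40
d11 = -21/2
d12 = 86/15
endpoint = (683/60, 119/12)

Apply edit: d1 := 13
  d6 = 2 + d4*5 + d1/5 = 33/5
  d7 = d3/4 + d6 = 147/20
  d8 = 5 + d5/2 + d7 = 253/20
  d9 = d3*2 = 6
  d10 = d7/2 + d3*2 - d9 = 147/40
  d11 = d2/4 + d4 - d8 = -21/2
  d12 = d4/3 + 5 + d3/5 = 86/15
Walk from origin (0, 0):
  seg 1: down by d12 = 86/15 → (0, -86/15)
  seg 2: up by d8 = 253/20 → (0, 83/12)
  seg 3: right by d12 = 86/15 → (86/15, 83/12)
  seg 4: left by d2 = 7 → (-19/15, 83/12)
  seg 5: up by d3 = 3 → (-19/15, 119/12)
  seg 6: right by d8 = 253/20 → (683/60, 119/12)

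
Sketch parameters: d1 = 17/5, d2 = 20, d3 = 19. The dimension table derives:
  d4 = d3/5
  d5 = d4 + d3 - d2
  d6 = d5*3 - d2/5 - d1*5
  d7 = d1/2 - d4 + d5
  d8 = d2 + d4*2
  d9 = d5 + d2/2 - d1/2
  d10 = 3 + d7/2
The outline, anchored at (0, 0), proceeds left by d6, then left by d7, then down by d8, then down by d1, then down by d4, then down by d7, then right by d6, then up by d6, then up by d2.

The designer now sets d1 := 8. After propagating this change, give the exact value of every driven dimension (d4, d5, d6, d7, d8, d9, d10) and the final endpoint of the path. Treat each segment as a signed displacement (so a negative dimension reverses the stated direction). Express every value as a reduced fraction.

d4 = 19/5
d5 = 14/5
d6 = -178/5
d7 = 3
d8 = 138/5
d9 = 44/5
d10 = 9/2
endpoint = (-3, -58)

Apply edit: d1 := 8
  d4 = d3/5 = 19/5
  d5 = d4 + d3 - d2 = 14/5
  d6 = d5*3 - d2/5 - d1*5 = -178/5
  d7 = d1/2 - d4 + d5 = 3
  d8 = d2 + d4*2 = 138/5
  d9 = d5 + d2/2 - d1/2 = 44/5
  d10 = 3 + d7/2 = 9/2
Walk from origin (0, 0):
  seg 1: left by d6 = -178/5 → (178/5, 0)
  seg 2: left by d7 = 3 → (163/5, 0)
  seg 3: down by d8 = 138/5 → (163/5, -138/5)
  seg 4: down by d1 = 8 → (163/5, -178/5)
  seg 5: down by d4 = 19/5 → (163/5, -197/5)
  seg 6: down by d7 = 3 → (163/5, -212/5)
  seg 7: right by d6 = -178/5 → (-3, -212/5)
  seg 8: up by d6 = -178/5 → (-3, -78)
  seg 9: up by d2 = 20 → (-3, -58)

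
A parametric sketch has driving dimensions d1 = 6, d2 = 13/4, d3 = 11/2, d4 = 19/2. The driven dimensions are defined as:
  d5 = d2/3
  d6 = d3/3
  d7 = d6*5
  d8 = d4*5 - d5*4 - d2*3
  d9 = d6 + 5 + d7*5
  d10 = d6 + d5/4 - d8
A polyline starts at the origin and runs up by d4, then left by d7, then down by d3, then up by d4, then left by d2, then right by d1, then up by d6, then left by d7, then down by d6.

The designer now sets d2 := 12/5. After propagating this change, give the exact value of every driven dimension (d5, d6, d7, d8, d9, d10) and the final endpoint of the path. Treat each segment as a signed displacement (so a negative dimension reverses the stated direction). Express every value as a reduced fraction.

d5 = 4/5
d6 = 11/6
d7 = 55/6
d8 = 371/10
d9 = 158/3
d10 = -526/15
endpoint = (-221/15, 27/2)

Apply edit: d2 := 12/5
  d5 = d2/3 = 4/5
  d6 = d3/3 = 11/6
  d7 = d6*5 = 55/6
  d8 = d4*5 - d5*4 - d2*3 = 371/10
  d9 = d6 + 5 + d7*5 = 158/3
  d10 = d6 + d5/4 - d8 = -526/15
Walk from origin (0, 0):
  seg 1: up by d4 = 19/2 → (0, 19/2)
  seg 2: left by d7 = 55/6 → (-55/6, 19/2)
  seg 3: down by d3 = 11/2 → (-55/6, 4)
  seg 4: up by d4 = 19/2 → (-55/6, 27/2)
  seg 5: left by d2 = 12/5 → (-347/30, 27/2)
  seg 6: right by d1 = 6 → (-167/30, 27/2)
  seg 7: up by d6 = 11/6 → (-167/30, 46/3)
  seg 8: left by d7 = 55/6 → (-221/15, 46/3)
  seg 9: down by d6 = 11/6 → (-221/15, 27/2)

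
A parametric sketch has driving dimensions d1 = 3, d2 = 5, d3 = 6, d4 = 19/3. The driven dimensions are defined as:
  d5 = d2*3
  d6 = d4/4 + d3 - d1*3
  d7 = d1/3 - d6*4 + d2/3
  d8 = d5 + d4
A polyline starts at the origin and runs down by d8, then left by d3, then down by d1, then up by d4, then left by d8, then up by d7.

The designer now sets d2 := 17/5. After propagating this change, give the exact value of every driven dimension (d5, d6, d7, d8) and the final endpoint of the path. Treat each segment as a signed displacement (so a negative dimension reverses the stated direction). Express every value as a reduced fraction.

Apply edit: d2 := 17/5
  d5 = d2*3 = 51/5
  d6 = d4/4 + d3 - d1*3 = -17/12
  d7 = d1/3 - d6*4 + d2/3 = 39/5
  d8 = d5 + d4 = 248/15
Walk from origin (0, 0):
  seg 1: down by d8 = 248/15 → (0, -248/15)
  seg 2: left by d3 = 6 → (-6, -248/15)
  seg 3: down by d1 = 3 → (-6, -293/15)
  seg 4: up by d4 = 19/3 → (-6, -66/5)
  seg 5: left by d8 = 248/15 → (-338/15, -66/5)
  seg 6: up by d7 = 39/5 → (-338/15, -27/5)

d5 = 51/5
d6 = -17/12
d7 = 39/5
d8 = 248/15
endpoint = (-338/15, -27/5)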